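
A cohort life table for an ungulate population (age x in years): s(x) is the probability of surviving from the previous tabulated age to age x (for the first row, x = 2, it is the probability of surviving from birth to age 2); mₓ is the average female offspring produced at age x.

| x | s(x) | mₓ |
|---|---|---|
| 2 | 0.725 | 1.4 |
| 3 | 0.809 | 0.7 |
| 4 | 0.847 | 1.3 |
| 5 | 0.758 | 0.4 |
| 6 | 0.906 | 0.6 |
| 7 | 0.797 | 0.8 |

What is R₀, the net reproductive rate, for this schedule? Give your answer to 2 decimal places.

2.64

Survivorship from birth: l_x = s_2·s_3·…·s_x.
  l_2 = 0.72500
  l_3 = 0.58653
  l_4 = 0.49679
  l_5 = 0.37656
  l_6 = 0.34117
  l_7 = 0.27191
R₀ = Σ l_x mₓ:
  age 2: 0.72500 × 1.4 = 1.0150
  age 3: 0.58653 × 0.7 = 0.4106
  age 4: 0.49679 × 1.3 = 0.6458
  age 5: 0.37656 × 0.4 = 0.1506
  age 6: 0.34117 × 0.6 = 0.2047
  age 7: 0.27191 × 0.8 = 0.2175
R₀ = 1.0150 + 0.4106 + 0.6458 + 0.1506 + 0.2047 + 0.2175 = 2.6443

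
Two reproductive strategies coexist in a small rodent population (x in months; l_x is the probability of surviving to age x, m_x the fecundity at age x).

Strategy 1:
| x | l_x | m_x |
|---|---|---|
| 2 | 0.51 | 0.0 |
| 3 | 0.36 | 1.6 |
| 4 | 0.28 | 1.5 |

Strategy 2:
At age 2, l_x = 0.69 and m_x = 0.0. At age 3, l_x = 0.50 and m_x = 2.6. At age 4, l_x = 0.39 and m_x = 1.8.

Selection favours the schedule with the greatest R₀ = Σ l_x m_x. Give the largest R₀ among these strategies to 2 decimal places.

Strategy 1: R₀ = 0.51×0.0 + 0.36×1.6 + 0.28×1.5 = 0.9960
Strategy 2: R₀ = 0.69×0.0 + 0.50×2.6 + 0.39×1.8 = 2.0020
Highest R₀: strategy 2 with 2.0020.

2.00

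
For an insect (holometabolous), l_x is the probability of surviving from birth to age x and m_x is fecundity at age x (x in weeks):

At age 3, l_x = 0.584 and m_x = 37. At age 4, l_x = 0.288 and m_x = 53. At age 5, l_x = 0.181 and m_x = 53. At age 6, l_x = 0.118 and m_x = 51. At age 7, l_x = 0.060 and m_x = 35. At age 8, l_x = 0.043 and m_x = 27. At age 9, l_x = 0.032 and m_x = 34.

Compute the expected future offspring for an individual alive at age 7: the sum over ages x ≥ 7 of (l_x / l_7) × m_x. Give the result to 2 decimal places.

l_7 = 0.060. Conditional survival from age 7 to x is l_x / l_7.
  x=7: (0.060/0.060) × 35 = 35.0000
  x=8: (0.043/0.060) × 27 = 19.3500
  x=9: (0.032/0.060) × 34 = 18.1333
Sum = 35.0000 + 19.3500 + 18.1333 = 72.4833

72.48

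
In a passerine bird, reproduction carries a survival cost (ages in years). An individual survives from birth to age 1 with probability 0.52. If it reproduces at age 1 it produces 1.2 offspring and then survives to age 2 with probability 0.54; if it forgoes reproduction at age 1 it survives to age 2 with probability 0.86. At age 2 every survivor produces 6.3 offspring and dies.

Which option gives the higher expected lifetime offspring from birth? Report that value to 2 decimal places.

2.82

breed at age 1: R₀ = 0.52 × (1.2 + 0.54 × 6.3) = 0.52 × 4.6020 = 2.3930
delay to age 2: R₀ = 0.52 × (0.86 × 6.3) = 0.52 × 5.4180 = 2.8174
Higher: delay to age 2 (2.8174).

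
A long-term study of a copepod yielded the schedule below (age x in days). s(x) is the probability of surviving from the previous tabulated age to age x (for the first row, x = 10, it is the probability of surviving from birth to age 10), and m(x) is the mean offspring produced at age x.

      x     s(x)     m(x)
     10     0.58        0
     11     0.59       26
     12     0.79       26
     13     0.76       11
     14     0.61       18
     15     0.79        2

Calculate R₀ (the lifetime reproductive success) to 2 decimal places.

Survivorship from birth: l_x = s_10·s_11·…·s_x.
  l_10 = 0.58000
  l_11 = 0.34220
  l_12 = 0.27034
  l_13 = 0.20546
  l_14 = 0.12533
  l_15 = 0.09901
R₀ = Σ l_x m(x):
  age 10: 0.58000 × 0 = 0.0000
  age 11: 0.34220 × 26 = 8.8972
  age 12: 0.27034 × 26 = 7.0288
  age 13: 0.20546 × 11 = 2.2601
  age 14: 0.12533 × 18 = 2.2559
  age 15: 0.09901 × 2 = 0.1980
R₀ = 0.0000 + 8.8972 + 7.0288 + 2.2601 + 2.2559 + 0.1980 = 20.6401

20.64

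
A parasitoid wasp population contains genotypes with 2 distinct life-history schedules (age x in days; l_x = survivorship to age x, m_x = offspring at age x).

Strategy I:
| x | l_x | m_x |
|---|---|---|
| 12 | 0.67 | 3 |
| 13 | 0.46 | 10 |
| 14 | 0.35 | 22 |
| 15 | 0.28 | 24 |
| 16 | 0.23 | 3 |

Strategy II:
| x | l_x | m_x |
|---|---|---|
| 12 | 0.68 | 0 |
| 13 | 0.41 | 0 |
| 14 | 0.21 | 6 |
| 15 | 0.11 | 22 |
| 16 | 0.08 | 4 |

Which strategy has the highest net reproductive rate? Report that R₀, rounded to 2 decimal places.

21.72

Strategy I: R₀ = 0.67×3 + 0.46×10 + 0.35×22 + 0.28×24 + 0.23×3 = 21.7200
Strategy II: R₀ = 0.68×0 + 0.41×0 + 0.21×6 + 0.11×22 + 0.08×4 = 4.0000
Highest R₀: strategy I with 21.7200.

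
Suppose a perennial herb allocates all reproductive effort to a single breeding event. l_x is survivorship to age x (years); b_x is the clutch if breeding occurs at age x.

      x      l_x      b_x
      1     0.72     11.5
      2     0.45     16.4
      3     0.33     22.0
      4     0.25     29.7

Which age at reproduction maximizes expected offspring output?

Expected offspring if breeding at age x = l_x × b_x:
  age 1: 0.72 × 11.5 = 8.280
  age 2: 0.45 × 16.4 = 7.380
  age 3: 0.33 × 22.0 = 7.260
  age 4: 0.25 × 29.7 = 7.425
Maximum at age 1 (8.280).

1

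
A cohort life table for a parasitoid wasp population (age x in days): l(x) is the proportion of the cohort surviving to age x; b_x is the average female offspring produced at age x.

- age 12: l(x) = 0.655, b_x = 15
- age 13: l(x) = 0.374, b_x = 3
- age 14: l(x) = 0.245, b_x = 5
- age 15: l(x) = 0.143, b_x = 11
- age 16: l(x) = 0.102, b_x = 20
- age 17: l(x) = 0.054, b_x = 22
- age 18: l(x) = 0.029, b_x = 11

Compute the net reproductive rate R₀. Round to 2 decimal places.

17.29

R₀ = Σ l(x) b_x:
  age 12: 0.655 × 15 = 9.8250
  age 13: 0.374 × 3 = 1.1220
  age 14: 0.245 × 5 = 1.2250
  age 15: 0.143 × 11 = 1.5730
  age 16: 0.102 × 20 = 2.0400
  age 17: 0.054 × 22 = 1.1880
  age 18: 0.029 × 11 = 0.3190
R₀ = 9.8250 + 1.1220 + 1.2250 + 1.5730 + 2.0400 + 1.1880 + 0.3190 = 17.2920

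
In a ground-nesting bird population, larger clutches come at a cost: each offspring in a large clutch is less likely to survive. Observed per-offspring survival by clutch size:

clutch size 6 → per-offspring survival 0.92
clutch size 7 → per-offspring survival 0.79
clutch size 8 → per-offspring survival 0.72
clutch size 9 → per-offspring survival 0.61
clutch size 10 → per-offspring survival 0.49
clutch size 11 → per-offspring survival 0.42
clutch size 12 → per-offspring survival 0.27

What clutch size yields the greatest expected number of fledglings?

Expected fledglings = c × s(c):
  c=6: 6 × 0.92 = 5.520
  c=7: 7 × 0.79 = 5.530
  c=8: 8 × 0.72 = 5.760
  c=9: 9 × 0.61 = 5.490
  c=10: 10 × 0.49 = 4.900
  c=11: 11 × 0.42 = 4.620
  c=12: 12 × 0.27 = 3.240
Maximum at c = 8 (5.760 fledglings).

8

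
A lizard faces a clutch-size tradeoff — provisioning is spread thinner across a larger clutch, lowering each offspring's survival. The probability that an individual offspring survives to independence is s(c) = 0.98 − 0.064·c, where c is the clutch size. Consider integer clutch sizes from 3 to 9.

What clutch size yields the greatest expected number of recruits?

8

Expected recruits = c × s(c):
  c=3: 3 × 0.788 = 2.364
  c=4: 4 × 0.724 = 2.896
  c=5: 5 × 0.660 = 3.300
  c=6: 6 × 0.596 = 3.576
  c=7: 7 × 0.532 = 3.724
  c=8: 8 × 0.468 = 3.744
  c=9: 9 × 0.404 = 3.636
Maximum at c = 8 (3.744 recruits).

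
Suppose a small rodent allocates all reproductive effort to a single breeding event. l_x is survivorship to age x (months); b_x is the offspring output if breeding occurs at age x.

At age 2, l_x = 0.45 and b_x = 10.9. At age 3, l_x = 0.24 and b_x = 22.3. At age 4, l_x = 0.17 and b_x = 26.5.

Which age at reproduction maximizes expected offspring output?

3

Expected offspring if breeding at age x = l_x × b_x:
  age 2: 0.45 × 10.9 = 4.905
  age 3: 0.24 × 22.3 = 5.352
  age 4: 0.17 × 26.5 = 4.505
Maximum at age 3 (5.352).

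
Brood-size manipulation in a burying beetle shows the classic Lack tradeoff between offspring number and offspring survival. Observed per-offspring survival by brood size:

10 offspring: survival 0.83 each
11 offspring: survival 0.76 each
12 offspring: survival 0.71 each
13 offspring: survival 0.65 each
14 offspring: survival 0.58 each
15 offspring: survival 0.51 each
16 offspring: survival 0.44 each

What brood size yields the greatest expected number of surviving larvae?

12

Expected surviving larvae = c × s(c):
  c=10: 10 × 0.83 = 8.300
  c=11: 11 × 0.76 = 8.360
  c=12: 12 × 0.71 = 8.520
  c=13: 13 × 0.65 = 8.450
  c=14: 14 × 0.58 = 8.120
  c=15: 15 × 0.51 = 7.650
  c=16: 16 × 0.44 = 7.040
Maximum at c = 12 (8.520 surviving larvae).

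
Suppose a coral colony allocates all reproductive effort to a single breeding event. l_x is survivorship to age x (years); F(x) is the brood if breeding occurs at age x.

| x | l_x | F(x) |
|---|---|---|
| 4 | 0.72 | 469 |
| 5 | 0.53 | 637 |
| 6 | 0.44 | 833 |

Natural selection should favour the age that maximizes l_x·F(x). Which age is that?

6

Expected offspring if breeding at age x = l_x × F(x):
  age 4: 0.72 × 469 = 337.680
  age 5: 0.53 × 637 = 337.610
  age 6: 0.44 × 833 = 366.520
Maximum at age 6 (366.520).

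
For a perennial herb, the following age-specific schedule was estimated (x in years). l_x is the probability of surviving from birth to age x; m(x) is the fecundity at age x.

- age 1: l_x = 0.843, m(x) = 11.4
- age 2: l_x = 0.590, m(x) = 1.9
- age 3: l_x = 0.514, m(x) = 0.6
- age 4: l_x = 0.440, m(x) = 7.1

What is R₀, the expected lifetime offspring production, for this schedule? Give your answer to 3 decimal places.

R₀ = Σ l_x m(x):
  age 1: 0.843 × 11.4 = 9.6102
  age 2: 0.590 × 1.9 = 1.1210
  age 3: 0.514 × 0.6 = 0.3084
  age 4: 0.440 × 7.1 = 3.1240
R₀ = 9.6102 + 1.1210 + 0.3084 + 3.1240 = 14.1636

14.164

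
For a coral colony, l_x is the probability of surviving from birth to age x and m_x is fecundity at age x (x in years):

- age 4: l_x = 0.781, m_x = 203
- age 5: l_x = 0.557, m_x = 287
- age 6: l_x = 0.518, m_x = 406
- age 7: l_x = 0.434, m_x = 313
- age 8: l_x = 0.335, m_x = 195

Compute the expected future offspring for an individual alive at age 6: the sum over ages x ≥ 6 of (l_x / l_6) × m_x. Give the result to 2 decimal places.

794.35

l_6 = 0.518. Conditional survival from age 6 to x is l_x / l_6.
  x=6: (0.518/0.518) × 406 = 406.0000
  x=7: (0.434/0.518) × 313 = 262.2432
  x=8: (0.335/0.518) × 195 = 126.1100
Sum = 406.0000 + 262.2432 + 126.1100 = 794.3533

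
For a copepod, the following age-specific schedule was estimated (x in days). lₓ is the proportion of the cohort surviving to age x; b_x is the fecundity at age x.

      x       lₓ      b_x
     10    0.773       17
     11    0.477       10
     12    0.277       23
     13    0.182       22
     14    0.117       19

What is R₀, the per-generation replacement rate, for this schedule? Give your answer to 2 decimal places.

R₀ = Σ lₓ b_x:
  age 10: 0.773 × 17 = 13.1410
  age 11: 0.477 × 10 = 4.7700
  age 12: 0.277 × 23 = 6.3710
  age 13: 0.182 × 22 = 4.0040
  age 14: 0.117 × 19 = 2.2230
R₀ = 13.1410 + 4.7700 + 6.3710 + 4.0040 + 2.2230 = 30.5090

30.51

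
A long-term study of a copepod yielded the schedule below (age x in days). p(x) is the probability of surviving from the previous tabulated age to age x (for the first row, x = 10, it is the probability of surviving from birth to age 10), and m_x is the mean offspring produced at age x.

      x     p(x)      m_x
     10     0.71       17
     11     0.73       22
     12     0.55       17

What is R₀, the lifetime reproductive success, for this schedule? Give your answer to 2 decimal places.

28.32

Survivorship from birth: l_x = p_10·p_11·…·p_x.
  l_10 = 0.71000
  l_11 = 0.51830
  l_12 = 0.28507
R₀ = Σ l_x m_x:
  age 10: 0.71000 × 17 = 12.0700
  age 11: 0.51830 × 22 = 11.4026
  age 12: 0.28507 × 17 = 4.8462
R₀ = 12.0700 + 11.4026 + 4.8462 = 28.3188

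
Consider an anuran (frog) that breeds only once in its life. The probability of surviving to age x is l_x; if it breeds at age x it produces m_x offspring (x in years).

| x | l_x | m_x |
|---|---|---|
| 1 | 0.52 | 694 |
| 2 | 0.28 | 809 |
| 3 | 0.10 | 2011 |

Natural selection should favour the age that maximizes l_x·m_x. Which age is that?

Expected offspring if breeding at age x = l_x × m_x:
  age 1: 0.52 × 694 = 360.880
  age 2: 0.28 × 809 = 226.520
  age 3: 0.10 × 2011 = 201.100
Maximum at age 1 (360.880).

1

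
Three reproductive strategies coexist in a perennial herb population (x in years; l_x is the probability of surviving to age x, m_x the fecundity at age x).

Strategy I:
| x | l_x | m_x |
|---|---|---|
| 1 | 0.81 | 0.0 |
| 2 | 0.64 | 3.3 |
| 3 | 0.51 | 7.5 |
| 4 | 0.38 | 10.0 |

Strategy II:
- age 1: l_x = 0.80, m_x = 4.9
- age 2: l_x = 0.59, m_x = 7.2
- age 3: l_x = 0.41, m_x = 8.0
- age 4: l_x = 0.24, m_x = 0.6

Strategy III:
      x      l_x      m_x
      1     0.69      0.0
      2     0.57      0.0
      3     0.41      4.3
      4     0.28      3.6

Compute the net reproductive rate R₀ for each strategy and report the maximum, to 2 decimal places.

11.59

Strategy I: R₀ = 0.81×0.0 + 0.64×3.3 + 0.51×7.5 + 0.38×10.0 = 9.7370
Strategy II: R₀ = 0.80×4.9 + 0.59×7.2 + 0.41×8.0 + 0.24×0.6 = 11.5920
Strategy III: R₀ = 0.69×0.0 + 0.57×0.0 + 0.41×4.3 + 0.28×3.6 = 2.7710
Highest R₀: strategy II with 11.5920.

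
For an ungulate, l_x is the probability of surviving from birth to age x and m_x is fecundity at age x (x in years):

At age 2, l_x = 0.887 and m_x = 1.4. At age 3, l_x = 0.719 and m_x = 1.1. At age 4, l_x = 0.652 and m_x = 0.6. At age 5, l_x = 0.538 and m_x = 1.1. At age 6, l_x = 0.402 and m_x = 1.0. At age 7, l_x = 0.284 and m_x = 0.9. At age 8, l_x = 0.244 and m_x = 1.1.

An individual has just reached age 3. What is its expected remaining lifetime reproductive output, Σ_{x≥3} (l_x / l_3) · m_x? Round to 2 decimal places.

l_3 = 0.719. Conditional survival from age 3 to x is l_x / l_3.
  x=3: (0.719/0.719) × 1.1 = 1.1000
  x=4: (0.652/0.719) × 0.6 = 0.5441
  x=5: (0.538/0.719) × 1.1 = 0.8231
  x=6: (0.402/0.719) × 1.0 = 0.5591
  x=7: (0.284/0.719) × 0.9 = 0.3555
  x=8: (0.244/0.719) × 1.1 = 0.3733
Sum = 1.1000 + 0.5441 + 0.8231 + 0.5591 + 0.3555 + 0.3733 = 3.7551

3.76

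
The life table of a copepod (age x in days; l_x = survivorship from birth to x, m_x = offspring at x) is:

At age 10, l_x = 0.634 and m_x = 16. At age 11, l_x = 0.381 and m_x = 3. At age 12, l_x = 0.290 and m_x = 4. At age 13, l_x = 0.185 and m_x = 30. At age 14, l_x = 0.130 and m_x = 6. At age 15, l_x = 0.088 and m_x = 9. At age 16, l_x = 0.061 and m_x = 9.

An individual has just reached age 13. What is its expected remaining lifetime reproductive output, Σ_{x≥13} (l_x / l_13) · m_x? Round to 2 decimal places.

l_13 = 0.185. Conditional survival from age 13 to x is l_x / l_13.
  x=13: (0.185/0.185) × 30 = 30.0000
  x=14: (0.130/0.185) × 6 = 4.2162
  x=15: (0.088/0.185) × 9 = 4.2811
  x=16: (0.061/0.185) × 9 = 2.9676
Sum = 30.0000 + 4.2162 + 4.2811 + 2.9676 = 41.4649

41.46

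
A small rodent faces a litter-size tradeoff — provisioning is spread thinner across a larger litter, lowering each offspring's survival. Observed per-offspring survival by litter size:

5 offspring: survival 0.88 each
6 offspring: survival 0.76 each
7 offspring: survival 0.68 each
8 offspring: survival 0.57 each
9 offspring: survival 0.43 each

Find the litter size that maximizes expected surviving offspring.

Expected surviving offspring = c × s(c):
  c=5: 5 × 0.88 = 4.400
  c=6: 6 × 0.76 = 4.560
  c=7: 7 × 0.68 = 4.760
  c=8: 8 × 0.57 = 4.560
  c=9: 9 × 0.43 = 3.870
Maximum at c = 7 (4.760 surviving offspring).

7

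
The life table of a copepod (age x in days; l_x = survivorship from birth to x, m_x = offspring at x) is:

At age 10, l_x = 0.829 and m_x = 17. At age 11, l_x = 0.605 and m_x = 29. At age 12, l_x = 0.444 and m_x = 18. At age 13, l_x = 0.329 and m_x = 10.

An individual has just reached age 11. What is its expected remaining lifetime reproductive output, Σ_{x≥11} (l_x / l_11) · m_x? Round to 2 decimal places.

l_11 = 0.605. Conditional survival from age 11 to x is l_x / l_11.
  x=11: (0.605/0.605) × 29 = 29.0000
  x=12: (0.444/0.605) × 18 = 13.2099
  x=13: (0.329/0.605) × 10 = 5.4380
Sum = 29.0000 + 13.2099 + 5.4380 = 47.6479

47.65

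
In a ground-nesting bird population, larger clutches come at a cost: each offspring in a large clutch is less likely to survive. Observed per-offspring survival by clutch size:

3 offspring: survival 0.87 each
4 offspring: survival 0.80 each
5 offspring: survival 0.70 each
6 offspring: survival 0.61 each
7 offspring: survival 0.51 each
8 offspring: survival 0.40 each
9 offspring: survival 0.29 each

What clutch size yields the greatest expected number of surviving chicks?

6

Expected surviving chicks = c × s(c):
  c=3: 3 × 0.87 = 2.610
  c=4: 4 × 0.80 = 3.200
  c=5: 5 × 0.70 = 3.500
  c=6: 6 × 0.61 = 3.660
  c=7: 7 × 0.51 = 3.570
  c=8: 8 × 0.40 = 3.200
  c=9: 9 × 0.29 = 2.610
Maximum at c = 6 (3.660 surviving chicks).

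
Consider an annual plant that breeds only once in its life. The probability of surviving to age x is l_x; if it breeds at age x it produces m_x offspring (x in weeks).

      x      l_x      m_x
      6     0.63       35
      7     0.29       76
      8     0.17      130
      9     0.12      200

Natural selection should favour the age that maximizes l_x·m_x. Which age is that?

Expected offspring if breeding at age x = l_x × m_x:
  age 6: 0.63 × 35 = 22.050
  age 7: 0.29 × 76 = 22.040
  age 8: 0.17 × 130 = 22.100
  age 9: 0.12 × 200 = 24.000
Maximum at age 9 (24.000).

9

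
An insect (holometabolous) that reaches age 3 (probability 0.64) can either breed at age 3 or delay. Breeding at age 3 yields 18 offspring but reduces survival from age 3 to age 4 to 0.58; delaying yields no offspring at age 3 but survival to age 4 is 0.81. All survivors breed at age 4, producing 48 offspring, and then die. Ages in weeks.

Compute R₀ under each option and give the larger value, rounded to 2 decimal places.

29.34

breed at age 3: R₀ = 0.64 × (18 + 0.58 × 48) = 0.64 × 45.8400 = 29.3376
delay to age 4: R₀ = 0.64 × (0.81 × 48) = 0.64 × 38.8800 = 24.8832
Higher: breed at age 3 (29.3376).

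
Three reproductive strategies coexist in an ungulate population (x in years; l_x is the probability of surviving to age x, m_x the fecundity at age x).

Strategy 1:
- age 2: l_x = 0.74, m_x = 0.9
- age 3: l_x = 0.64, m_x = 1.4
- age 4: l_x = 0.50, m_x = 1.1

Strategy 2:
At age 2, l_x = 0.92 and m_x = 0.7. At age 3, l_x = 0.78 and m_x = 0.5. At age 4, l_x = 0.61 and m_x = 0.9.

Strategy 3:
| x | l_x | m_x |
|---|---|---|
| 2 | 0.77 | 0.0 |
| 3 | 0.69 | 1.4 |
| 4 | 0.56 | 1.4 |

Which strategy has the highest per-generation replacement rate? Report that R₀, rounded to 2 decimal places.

2.11

Strategy 1: R₀ = 0.74×0.9 + 0.64×1.4 + 0.50×1.1 = 2.1120
Strategy 2: R₀ = 0.92×0.7 + 0.78×0.5 + 0.61×0.9 = 1.5830
Strategy 3: R₀ = 0.77×0.0 + 0.69×1.4 + 0.56×1.4 = 1.7500
Highest R₀: strategy 1 with 2.1120.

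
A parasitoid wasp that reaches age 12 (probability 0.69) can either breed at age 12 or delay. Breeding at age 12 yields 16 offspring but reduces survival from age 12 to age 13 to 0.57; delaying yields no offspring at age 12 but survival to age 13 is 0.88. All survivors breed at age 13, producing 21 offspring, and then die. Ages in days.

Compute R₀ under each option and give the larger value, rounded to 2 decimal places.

breed at age 12: R₀ = 0.69 × (16 + 0.57 × 21) = 0.69 × 27.9700 = 19.2993
delay to age 13: R₀ = 0.69 × (0.88 × 21) = 0.69 × 18.4800 = 12.7512
Higher: breed at age 12 (19.2993).

19.30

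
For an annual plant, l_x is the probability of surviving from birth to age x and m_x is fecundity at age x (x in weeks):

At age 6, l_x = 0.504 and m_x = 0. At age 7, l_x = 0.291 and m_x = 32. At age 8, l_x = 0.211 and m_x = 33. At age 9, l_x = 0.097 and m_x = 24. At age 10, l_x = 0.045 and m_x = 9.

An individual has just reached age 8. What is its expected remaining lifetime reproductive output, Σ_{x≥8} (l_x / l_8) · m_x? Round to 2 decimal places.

l_8 = 0.211. Conditional survival from age 8 to x is l_x / l_8.
  x=8: (0.211/0.211) × 33 = 33.0000
  x=9: (0.097/0.211) × 24 = 11.0332
  x=10: (0.045/0.211) × 9 = 1.9194
Sum = 33.0000 + 11.0332 + 1.9194 = 45.9526

45.95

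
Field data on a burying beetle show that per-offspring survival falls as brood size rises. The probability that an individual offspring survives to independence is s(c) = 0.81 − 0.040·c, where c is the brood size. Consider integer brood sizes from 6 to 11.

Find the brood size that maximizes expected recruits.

10

Expected recruits = c × s(c):
  c=6: 6 × 0.570 = 3.420
  c=7: 7 × 0.530 = 3.710
  c=8: 8 × 0.490 = 3.920
  c=9: 9 × 0.450 = 4.050
  c=10: 10 × 0.410 = 4.100
  c=11: 11 × 0.370 = 4.070
Maximum at c = 10 (4.100 recruits).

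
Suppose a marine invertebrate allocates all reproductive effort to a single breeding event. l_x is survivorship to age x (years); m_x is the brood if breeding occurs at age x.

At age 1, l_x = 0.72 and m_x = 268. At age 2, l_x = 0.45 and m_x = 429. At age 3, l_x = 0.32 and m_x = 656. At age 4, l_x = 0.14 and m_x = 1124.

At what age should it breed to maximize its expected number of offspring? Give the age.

Expected offspring if breeding at age x = l_x × m_x:
  age 1: 0.72 × 268 = 192.960
  age 2: 0.45 × 429 = 193.050
  age 3: 0.32 × 656 = 209.920
  age 4: 0.14 × 1124 = 157.360
Maximum at age 3 (209.920).

3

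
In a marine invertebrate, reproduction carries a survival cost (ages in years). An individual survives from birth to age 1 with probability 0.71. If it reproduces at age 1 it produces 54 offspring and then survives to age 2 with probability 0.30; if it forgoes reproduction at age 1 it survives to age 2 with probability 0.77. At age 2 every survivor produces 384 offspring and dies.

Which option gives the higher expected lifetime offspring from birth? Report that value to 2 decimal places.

breed at age 1: R₀ = 0.71 × (54 + 0.30 × 384) = 0.71 × 169.2000 = 120.1320
delay to age 2: R₀ = 0.71 × (0.77 × 384) = 0.71 × 295.6800 = 209.9328
Higher: delay to age 2 (209.9328).

209.93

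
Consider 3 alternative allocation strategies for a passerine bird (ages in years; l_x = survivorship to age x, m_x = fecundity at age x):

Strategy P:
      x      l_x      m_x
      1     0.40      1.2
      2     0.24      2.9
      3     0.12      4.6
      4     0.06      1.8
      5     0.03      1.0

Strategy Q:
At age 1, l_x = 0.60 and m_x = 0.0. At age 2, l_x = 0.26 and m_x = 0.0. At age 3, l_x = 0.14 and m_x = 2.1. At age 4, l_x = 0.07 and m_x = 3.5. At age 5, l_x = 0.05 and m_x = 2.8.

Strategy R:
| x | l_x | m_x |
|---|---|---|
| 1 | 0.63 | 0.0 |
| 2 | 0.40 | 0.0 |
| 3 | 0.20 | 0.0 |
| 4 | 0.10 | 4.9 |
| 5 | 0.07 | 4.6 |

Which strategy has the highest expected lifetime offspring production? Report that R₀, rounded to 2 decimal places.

Strategy P: R₀ = 0.40×1.2 + 0.24×2.9 + 0.12×4.6 + 0.06×1.8 + 0.03×1.0 = 1.8660
Strategy Q: R₀ = 0.60×0.0 + 0.26×0.0 + 0.14×2.1 + 0.07×3.5 + 0.05×2.8 = 0.6790
Strategy R: R₀ = 0.63×0.0 + 0.40×0.0 + 0.20×0.0 + 0.10×4.9 + 0.07×4.6 = 0.8120
Highest R₀: strategy P with 1.8660.

1.87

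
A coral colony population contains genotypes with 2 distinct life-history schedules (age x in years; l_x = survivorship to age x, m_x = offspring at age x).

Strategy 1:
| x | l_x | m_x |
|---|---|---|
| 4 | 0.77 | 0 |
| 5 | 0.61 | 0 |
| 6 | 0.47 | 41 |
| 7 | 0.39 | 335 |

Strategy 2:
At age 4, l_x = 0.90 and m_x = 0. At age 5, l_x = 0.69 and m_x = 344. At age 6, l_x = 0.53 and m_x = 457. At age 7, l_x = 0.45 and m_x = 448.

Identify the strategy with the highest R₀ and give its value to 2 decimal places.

Strategy 1: R₀ = 0.77×0 + 0.61×0 + 0.47×41 + 0.39×335 = 149.9200
Strategy 2: R₀ = 0.90×0 + 0.69×344 + 0.53×457 + 0.45×448 = 681.1700
Highest R₀: strategy 2 with 681.1700.

681.17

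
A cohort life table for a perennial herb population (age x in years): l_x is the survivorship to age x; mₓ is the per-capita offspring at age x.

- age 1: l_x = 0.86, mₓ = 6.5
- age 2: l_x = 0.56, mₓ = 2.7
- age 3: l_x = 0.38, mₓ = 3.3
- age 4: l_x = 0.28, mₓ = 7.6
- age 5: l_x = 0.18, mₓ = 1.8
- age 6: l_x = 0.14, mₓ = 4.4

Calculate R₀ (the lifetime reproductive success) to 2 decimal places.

11.42

R₀ = Σ l_x mₓ:
  age 1: 0.86 × 6.5 = 5.5900
  age 2: 0.56 × 2.7 = 1.5120
  age 3: 0.38 × 3.3 = 1.2540
  age 4: 0.28 × 7.6 = 2.1280
  age 5: 0.18 × 1.8 = 0.3240
  age 6: 0.14 × 4.4 = 0.6160
R₀ = 5.5900 + 1.5120 + 1.2540 + 2.1280 + 0.3240 + 0.6160 = 11.4240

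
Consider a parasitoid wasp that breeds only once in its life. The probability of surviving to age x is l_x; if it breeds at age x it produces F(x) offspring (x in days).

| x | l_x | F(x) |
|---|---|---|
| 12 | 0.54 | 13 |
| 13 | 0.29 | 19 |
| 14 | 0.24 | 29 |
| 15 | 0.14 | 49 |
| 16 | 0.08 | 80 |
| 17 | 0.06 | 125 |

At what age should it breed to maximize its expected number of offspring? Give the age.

Expected offspring if breeding at age x = l_x × F(x):
  age 12: 0.54 × 13 = 7.020
  age 13: 0.29 × 19 = 5.510
  age 14: 0.24 × 29 = 6.960
  age 15: 0.14 × 49 = 6.860
  age 16: 0.08 × 80 = 6.400
  age 17: 0.06 × 125 = 7.500
Maximum at age 17 (7.500).

17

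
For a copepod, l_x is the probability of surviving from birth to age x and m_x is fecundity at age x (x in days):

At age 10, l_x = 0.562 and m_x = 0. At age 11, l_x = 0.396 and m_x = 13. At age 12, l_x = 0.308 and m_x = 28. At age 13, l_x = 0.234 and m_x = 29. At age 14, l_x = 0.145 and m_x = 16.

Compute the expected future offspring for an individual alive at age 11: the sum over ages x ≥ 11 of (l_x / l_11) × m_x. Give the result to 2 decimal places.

l_11 = 0.396. Conditional survival from age 11 to x is l_x / l_11.
  x=11: (0.396/0.396) × 13 = 13.0000
  x=12: (0.308/0.396) × 28 = 21.7778
  x=13: (0.234/0.396) × 29 = 17.1364
  x=14: (0.145/0.396) × 16 = 5.8586
Sum = 13.0000 + 21.7778 + 17.1364 + 5.8586 = 57.7727

57.77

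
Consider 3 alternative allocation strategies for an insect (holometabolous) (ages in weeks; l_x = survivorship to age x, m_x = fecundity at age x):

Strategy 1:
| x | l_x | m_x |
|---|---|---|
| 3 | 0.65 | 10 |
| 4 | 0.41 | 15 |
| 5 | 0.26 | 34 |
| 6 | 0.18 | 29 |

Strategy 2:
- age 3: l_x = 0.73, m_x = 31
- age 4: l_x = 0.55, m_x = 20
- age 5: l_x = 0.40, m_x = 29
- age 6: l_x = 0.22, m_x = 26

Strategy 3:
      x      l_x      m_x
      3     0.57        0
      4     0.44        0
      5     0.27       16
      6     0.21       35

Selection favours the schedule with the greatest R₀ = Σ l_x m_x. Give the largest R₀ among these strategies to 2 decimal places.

50.95

Strategy 1: R₀ = 0.65×10 + 0.41×15 + 0.26×34 + 0.18×29 = 26.7100
Strategy 2: R₀ = 0.73×31 + 0.55×20 + 0.40×29 + 0.22×26 = 50.9500
Strategy 3: R₀ = 0.57×0 + 0.44×0 + 0.27×16 + 0.21×35 = 11.6700
Highest R₀: strategy 2 with 50.9500.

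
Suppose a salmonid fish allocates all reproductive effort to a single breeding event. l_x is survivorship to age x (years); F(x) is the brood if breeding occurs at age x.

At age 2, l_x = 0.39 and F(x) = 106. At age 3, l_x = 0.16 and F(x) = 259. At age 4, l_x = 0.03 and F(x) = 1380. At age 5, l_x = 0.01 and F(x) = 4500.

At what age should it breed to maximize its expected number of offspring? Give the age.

5

Expected offspring if breeding at age x = l_x × F(x):
  age 2: 0.39 × 106 = 41.340
  age 3: 0.16 × 259 = 41.440
  age 4: 0.03 × 1380 = 41.400
  age 5: 0.01 × 4500 = 45.000
Maximum at age 5 (45.000).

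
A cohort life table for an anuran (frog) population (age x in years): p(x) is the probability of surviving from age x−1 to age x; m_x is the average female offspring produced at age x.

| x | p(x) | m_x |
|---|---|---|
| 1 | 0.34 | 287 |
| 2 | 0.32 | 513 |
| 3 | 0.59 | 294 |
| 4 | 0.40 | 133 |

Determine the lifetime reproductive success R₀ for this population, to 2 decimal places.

Survivorship from birth: l_x = p_1·p_2·…·p_x.
  l_1 = 0.34000
  l_2 = 0.10880
  l_3 = 0.06419
  l_4 = 0.02568
R₀ = Σ l_x m_x:
  age 1: 0.34000 × 287 = 97.5800
  age 2: 0.10880 × 513 = 55.8144
  age 3: 0.06419 × 294 = 18.8719
  age 4: 0.02568 × 133 = 3.4154
R₀ = 97.5800 + 55.8144 + 18.8719 + 3.4154 = 175.6817

175.68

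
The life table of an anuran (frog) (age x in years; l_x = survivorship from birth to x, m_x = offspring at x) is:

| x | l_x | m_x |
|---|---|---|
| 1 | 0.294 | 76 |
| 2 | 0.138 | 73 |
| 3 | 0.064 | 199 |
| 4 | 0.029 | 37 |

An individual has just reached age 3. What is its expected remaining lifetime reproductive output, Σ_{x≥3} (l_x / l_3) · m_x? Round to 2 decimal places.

l_3 = 0.064. Conditional survival from age 3 to x is l_x / l_3.
  x=3: (0.064/0.064) × 199 = 199.0000
  x=4: (0.029/0.064) × 37 = 16.7656
Sum = 199.0000 + 16.7656 = 215.7656

215.77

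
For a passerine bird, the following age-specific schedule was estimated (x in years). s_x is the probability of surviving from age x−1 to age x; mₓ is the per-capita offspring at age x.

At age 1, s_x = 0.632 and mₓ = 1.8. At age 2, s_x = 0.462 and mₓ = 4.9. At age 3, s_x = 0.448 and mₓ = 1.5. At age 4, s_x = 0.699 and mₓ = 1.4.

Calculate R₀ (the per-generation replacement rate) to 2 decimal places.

Survivorship from birth: l_x = s_1·s_2·…·s_x.
  l_1 = 0.63200
  l_2 = 0.29198
  l_3 = 0.13081
  l_4 = 0.09144
R₀ = Σ l_x mₓ:
  age 1: 0.63200 × 1.8 = 1.1376
  age 2: 0.29198 × 4.9 = 1.4307
  age 3: 0.13081 × 1.5 = 0.1962
  age 4: 0.09144 × 1.4 = 0.1280
R₀ = 1.1376 + 1.4307 + 0.1962 + 0.1280 = 2.8925

2.89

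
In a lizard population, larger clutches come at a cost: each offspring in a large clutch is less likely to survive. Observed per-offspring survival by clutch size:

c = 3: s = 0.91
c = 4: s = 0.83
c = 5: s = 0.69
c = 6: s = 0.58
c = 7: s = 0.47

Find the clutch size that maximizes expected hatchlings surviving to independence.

Expected hatchlings surviving to independence = c × s(c):
  c=3: 3 × 0.91 = 2.730
  c=4: 4 × 0.83 = 3.320
  c=5: 5 × 0.69 = 3.450
  c=6: 6 × 0.58 = 3.480
  c=7: 7 × 0.47 = 3.290
Maximum at c = 6 (3.480 hatchlings surviving to independence).

6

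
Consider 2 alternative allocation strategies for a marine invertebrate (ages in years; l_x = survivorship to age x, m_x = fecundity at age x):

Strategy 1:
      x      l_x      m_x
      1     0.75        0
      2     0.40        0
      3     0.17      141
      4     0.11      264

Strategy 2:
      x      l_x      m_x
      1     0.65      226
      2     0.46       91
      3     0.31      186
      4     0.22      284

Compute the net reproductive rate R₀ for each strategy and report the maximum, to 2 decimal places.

Strategy 1: R₀ = 0.75×0 + 0.40×0 + 0.17×141 + 0.11×264 = 53.0100
Strategy 2: R₀ = 0.65×226 + 0.46×91 + 0.31×186 + 0.22×284 = 308.9000
Highest R₀: strategy 2 with 308.9000.

308.90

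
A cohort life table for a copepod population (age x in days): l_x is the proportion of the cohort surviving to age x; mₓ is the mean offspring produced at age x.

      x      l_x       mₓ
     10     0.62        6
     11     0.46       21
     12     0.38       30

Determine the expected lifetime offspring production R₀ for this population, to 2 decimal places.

R₀ = Σ l_x mₓ:
  age 10: 0.62 × 6 = 3.7200
  age 11: 0.46 × 21 = 9.6600
  age 12: 0.38 × 30 = 11.4000
R₀ = 3.7200 + 9.6600 + 11.4000 = 24.7800

24.78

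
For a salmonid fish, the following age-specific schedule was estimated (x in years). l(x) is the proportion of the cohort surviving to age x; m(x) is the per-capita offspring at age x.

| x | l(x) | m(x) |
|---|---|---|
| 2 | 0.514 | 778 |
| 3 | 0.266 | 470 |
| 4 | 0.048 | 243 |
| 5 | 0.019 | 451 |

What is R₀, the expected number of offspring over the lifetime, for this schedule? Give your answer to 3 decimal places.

R₀ = Σ l(x) m(x):
  age 2: 0.514 × 778 = 399.8920
  age 3: 0.266 × 470 = 125.0200
  age 4: 0.048 × 243 = 11.6640
  age 5: 0.019 × 451 = 8.5690
R₀ = 399.8920 + 125.0200 + 11.6640 + 8.5690 = 545.1450

545.145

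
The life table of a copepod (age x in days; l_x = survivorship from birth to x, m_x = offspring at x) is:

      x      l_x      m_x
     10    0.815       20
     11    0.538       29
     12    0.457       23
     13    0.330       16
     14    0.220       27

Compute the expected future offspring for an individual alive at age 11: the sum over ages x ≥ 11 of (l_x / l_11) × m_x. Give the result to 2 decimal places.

l_11 = 0.538. Conditional survival from age 11 to x is l_x / l_11.
  x=11: (0.538/0.538) × 29 = 29.0000
  x=12: (0.457/0.538) × 23 = 19.5372
  x=13: (0.330/0.538) × 16 = 9.8141
  x=14: (0.220/0.538) × 27 = 11.0409
Sum = 29.0000 + 19.5372 + 9.8141 + 11.0409 = 69.3922

69.39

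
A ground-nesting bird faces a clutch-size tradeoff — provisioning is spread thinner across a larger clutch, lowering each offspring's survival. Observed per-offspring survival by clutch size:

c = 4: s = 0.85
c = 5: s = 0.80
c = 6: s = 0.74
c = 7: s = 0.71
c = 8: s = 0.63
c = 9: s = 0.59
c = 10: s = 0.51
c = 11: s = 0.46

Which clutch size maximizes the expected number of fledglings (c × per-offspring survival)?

9

Expected fledglings = c × s(c):
  c=4: 4 × 0.85 = 3.400
  c=5: 5 × 0.80 = 4.000
  c=6: 6 × 0.74 = 4.440
  c=7: 7 × 0.71 = 4.970
  c=8: 8 × 0.63 = 5.040
  c=9: 9 × 0.59 = 5.310
  c=10: 10 × 0.51 = 5.100
  c=11: 11 × 0.46 = 5.060
Maximum at c = 9 (5.310 fledglings).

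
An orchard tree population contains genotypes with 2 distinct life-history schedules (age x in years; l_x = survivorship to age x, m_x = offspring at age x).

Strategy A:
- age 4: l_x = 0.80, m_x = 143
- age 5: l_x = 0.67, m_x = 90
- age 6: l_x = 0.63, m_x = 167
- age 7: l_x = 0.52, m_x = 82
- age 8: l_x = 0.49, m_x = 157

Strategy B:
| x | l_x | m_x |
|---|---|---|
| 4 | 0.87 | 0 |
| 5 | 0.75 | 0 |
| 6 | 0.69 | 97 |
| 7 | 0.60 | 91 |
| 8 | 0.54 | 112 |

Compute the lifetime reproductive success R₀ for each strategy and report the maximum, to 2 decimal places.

Strategy A: R₀ = 0.80×143 + 0.67×90 + 0.63×167 + 0.52×82 + 0.49×157 = 399.4800
Strategy B: R₀ = 0.87×0 + 0.75×0 + 0.69×97 + 0.60×91 + 0.54×112 = 182.0100
Highest R₀: strategy A with 399.4800.

399.48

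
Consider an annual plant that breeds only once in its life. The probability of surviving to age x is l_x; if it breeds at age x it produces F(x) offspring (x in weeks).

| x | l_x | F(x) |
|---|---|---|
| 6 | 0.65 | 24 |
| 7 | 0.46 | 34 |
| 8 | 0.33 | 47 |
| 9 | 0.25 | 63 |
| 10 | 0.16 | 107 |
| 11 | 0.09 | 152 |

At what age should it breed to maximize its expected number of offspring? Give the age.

10

Expected offspring if breeding at age x = l_x × F(x):
  age 6: 0.65 × 24 = 15.600
  age 7: 0.46 × 34 = 15.640
  age 8: 0.33 × 47 = 15.510
  age 9: 0.25 × 63 = 15.750
  age 10: 0.16 × 107 = 17.120
  age 11: 0.09 × 152 = 13.680
Maximum at age 10 (17.120).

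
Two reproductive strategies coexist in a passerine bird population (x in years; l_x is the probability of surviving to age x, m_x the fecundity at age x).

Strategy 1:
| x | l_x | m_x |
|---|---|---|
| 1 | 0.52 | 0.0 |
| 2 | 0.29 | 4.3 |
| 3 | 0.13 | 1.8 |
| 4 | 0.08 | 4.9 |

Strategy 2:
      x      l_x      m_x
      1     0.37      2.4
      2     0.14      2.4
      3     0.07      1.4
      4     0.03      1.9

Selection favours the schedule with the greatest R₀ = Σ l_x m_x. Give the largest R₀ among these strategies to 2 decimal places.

1.87

Strategy 1: R₀ = 0.52×0.0 + 0.29×4.3 + 0.13×1.8 + 0.08×4.9 = 1.8730
Strategy 2: R₀ = 0.37×2.4 + 0.14×2.4 + 0.07×1.4 + 0.03×1.9 = 1.3790
Highest R₀: strategy 1 with 1.8730.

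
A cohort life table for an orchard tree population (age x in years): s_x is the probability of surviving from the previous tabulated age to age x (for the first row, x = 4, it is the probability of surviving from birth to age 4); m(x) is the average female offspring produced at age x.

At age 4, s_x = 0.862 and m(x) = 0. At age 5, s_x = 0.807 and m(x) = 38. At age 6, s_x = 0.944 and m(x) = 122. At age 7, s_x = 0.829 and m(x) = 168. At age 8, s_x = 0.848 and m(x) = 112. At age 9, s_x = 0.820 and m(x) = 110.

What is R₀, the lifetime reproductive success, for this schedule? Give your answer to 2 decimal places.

291.35

Survivorship from birth: l_x = s_4·s_5·…·s_x.
  l_4 = 0.86200
  l_5 = 0.69563
  l_6 = 0.65668
  l_7 = 0.54439
  l_8 = 0.46164
  l_9 = 0.37854
R₀ = Σ l_x m(x):
  age 4: 0.86200 × 0 = 0.0000
  age 5: 0.69563 × 38 = 26.4339
  age 6: 0.65668 × 122 = 80.1150
  age 7: 0.54439 × 168 = 91.4575
  age 8: 0.46164 × 112 = 51.7037
  age 9: 0.37854 × 110 = 41.6394
R₀ = 0.0000 + 26.4339 + 80.1150 + 91.4575 + 51.7037 + 41.6394 = 291.3495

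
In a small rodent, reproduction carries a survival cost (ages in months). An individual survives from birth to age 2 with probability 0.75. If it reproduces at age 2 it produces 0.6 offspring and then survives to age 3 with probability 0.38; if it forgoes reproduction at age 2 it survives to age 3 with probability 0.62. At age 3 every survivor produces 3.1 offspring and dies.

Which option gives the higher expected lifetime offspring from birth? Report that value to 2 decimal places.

breed at age 2: R₀ = 0.75 × (0.6 + 0.38 × 3.1) = 0.75 × 1.7780 = 1.3335
delay to age 3: R₀ = 0.75 × (0.62 × 3.1) = 0.75 × 1.9220 = 1.4415
Higher: delay to age 3 (1.4415).

1.44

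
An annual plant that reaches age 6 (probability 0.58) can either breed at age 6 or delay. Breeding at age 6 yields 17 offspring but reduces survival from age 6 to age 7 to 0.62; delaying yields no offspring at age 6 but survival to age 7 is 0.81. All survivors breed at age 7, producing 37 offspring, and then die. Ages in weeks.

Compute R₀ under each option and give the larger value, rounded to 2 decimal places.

23.17

breed at age 6: R₀ = 0.58 × (17 + 0.62 × 37) = 0.58 × 39.9400 = 23.1652
delay to age 7: R₀ = 0.58 × (0.81 × 37) = 0.58 × 29.9700 = 17.3826
Higher: breed at age 6 (23.1652).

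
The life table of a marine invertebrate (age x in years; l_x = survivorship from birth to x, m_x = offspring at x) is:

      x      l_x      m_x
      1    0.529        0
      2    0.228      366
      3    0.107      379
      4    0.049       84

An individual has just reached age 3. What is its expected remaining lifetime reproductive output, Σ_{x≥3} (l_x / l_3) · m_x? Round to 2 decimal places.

417.47

l_3 = 0.107. Conditional survival from age 3 to x is l_x / l_3.
  x=3: (0.107/0.107) × 379 = 379.0000
  x=4: (0.049/0.107) × 84 = 38.4673
Sum = 379.0000 + 38.4673 = 417.4673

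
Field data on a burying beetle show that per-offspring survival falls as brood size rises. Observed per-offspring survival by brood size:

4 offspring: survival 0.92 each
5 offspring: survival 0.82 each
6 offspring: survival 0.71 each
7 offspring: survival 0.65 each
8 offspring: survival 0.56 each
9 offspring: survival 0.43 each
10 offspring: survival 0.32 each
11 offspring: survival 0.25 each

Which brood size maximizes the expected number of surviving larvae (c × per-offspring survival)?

7

Expected surviving larvae = c × s(c):
  c=4: 4 × 0.92 = 3.680
  c=5: 5 × 0.82 = 4.100
  c=6: 6 × 0.71 = 4.260
  c=7: 7 × 0.65 = 4.550
  c=8: 8 × 0.56 = 4.480
  c=9: 9 × 0.43 = 3.870
  c=10: 10 × 0.32 = 3.200
  c=11: 11 × 0.25 = 2.750
Maximum at c = 7 (4.550 surviving larvae).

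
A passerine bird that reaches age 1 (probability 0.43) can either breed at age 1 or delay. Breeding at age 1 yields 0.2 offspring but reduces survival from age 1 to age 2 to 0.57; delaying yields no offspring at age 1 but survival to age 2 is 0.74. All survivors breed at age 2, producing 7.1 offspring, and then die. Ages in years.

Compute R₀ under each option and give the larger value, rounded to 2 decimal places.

2.26

breed at age 1: R₀ = 0.43 × (0.2 + 0.57 × 7.1) = 0.43 × 4.2470 = 1.8262
delay to age 2: R₀ = 0.43 × (0.74 × 7.1) = 0.43 × 5.2540 = 2.2592
Higher: delay to age 2 (2.2592).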